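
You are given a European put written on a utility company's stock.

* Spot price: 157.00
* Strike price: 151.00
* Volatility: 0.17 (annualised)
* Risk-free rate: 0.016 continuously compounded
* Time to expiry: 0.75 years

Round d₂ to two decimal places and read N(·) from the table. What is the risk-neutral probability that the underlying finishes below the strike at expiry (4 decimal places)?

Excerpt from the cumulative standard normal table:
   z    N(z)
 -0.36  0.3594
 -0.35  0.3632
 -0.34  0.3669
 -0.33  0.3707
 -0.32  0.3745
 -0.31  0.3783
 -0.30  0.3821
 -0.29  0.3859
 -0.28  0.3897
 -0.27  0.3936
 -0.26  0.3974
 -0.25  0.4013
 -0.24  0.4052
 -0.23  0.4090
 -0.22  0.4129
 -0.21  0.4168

T = 0.75;  σ√T = 0.1472
d₁ = [ln(157/151) + (0.016 + ½·0.17²)·0.75] / (σ√T) = (0.0390 + 0.0228) / 0.1472 = 0.4198 which rounds to 0.42
d₂ = 0.4198 − 0.1472 = 0.2726 which rounds to 0.27
Risk-neutral Pr[S_T < K] = N(−d₂) = N(-0.27) = 0.3936

0.3936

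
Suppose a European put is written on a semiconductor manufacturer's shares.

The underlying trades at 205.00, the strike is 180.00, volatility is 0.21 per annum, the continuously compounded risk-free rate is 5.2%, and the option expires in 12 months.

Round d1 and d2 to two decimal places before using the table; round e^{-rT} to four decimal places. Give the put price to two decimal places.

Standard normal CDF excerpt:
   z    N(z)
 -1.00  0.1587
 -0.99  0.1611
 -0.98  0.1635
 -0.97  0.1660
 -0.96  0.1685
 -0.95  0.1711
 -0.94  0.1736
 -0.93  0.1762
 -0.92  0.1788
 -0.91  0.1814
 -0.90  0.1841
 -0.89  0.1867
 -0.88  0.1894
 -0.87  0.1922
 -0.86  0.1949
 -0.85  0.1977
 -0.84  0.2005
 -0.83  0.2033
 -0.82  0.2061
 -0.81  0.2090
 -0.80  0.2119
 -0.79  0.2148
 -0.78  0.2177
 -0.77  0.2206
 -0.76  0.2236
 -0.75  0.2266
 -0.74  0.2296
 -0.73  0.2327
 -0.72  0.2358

4.18

σ√T = 0.21·√1 = 0.2100
d₁ = [ln(205/180) + (0.052 + ½·0.21²)·1] / (σ√T) = (0.1301 + 0.0740) / 0.2100 = 0.9719 ≈ 0.97
d₂ = 0.9719 − 0.2100 = 0.7619 ≈ 0.76
exp(−rT) = exp(−0.052·1) = 0.9493
N(−d₂) = N(-0.76) = 0.2236;  N(−d₁) = N(-0.97) = 0.1660
P = 180·0.9493·0.2236 − 205·0.1660 = 38.2074 − 34.0300 = 4.1774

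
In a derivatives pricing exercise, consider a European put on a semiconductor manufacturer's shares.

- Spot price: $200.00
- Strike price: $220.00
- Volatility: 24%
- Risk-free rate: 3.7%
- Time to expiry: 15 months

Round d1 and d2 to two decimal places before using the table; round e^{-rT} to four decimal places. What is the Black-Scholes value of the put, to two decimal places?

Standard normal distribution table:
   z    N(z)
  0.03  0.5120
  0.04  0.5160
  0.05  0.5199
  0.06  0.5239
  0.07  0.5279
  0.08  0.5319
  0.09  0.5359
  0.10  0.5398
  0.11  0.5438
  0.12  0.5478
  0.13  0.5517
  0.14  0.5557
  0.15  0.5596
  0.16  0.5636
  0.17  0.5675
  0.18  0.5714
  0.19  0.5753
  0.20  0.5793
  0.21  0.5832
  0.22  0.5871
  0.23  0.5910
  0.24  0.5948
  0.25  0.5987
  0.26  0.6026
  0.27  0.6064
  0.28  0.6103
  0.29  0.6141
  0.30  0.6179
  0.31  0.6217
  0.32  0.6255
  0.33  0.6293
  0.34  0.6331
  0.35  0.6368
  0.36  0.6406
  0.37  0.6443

$27.41

T = 1.25;  σ√T = 0.2683
ln(S/K) + (r + σ²/2)T = ln(200/220) + (0.037 + 0.24²/2)·1.25 = -0.0953 + 0.0822 = -0.0131
d₁ = -0.0131 / 0.2683 = -0.0487 → -0.05
d₂ = d₁ − σ√T = -0.0487 − 0.2683 = -0.3170 → -0.32
exp(−rT) = exp(−0.037·1.25) = 0.9548
N(−d₂) = N(0.32) = 0.6255;  N(−d₁) = N(0.05) = 0.5199
P = 220·0.9548·0.6255 − 200·0.5199 = 131.3900 − 103.9800 = 27.4100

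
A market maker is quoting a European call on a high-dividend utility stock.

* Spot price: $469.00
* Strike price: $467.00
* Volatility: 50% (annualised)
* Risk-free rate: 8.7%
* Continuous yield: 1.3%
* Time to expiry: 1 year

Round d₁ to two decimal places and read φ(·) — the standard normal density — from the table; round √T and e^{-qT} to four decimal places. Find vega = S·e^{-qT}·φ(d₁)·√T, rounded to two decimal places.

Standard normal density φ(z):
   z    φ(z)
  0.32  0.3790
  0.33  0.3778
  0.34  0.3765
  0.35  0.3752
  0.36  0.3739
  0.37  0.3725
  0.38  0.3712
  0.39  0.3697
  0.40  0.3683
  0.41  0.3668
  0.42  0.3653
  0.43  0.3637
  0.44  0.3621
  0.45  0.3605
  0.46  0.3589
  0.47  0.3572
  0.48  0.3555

169.81

T = 1;  σ√T = 0.5000
d₁ = [ln(469/467) + (0.087 − 0.013 + 0.5²/2)·1] / 0.5000 = [0.0043 + 0.1990] / 0.5000 = 0.4065 → 0.41
√T = √1 = 1.0000
φ(d₁) = φ(0.41) = 0.3668
e^(−qT) = e^(−0.013·1) = 0.9871
vega = S·e^(−qT)·φ(d₁)·√T = 469·0.9871·0.3668·1.0000 = 169.8100
(Vega is the same for a European call and put with the same parameters.)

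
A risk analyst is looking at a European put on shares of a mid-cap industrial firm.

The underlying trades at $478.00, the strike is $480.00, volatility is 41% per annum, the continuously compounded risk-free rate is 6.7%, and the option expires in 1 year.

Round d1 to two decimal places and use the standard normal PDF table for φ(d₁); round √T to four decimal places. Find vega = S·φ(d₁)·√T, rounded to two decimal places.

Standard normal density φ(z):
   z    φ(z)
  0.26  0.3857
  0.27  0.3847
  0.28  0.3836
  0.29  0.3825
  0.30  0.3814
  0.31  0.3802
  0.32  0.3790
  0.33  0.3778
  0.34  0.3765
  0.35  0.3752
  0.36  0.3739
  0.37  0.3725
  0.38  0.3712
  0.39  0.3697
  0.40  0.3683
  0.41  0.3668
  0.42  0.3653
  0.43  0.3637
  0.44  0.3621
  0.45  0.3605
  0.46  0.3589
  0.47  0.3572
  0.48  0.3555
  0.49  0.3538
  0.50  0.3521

178.72

T = 1;  σ√T = 0.4100
d₁ = [ln(478/480) + (0.067 + 0.41²/2)·1] / 0.4100 = [-0.0042 + 0.1510] / 0.4100 = 0.3582 ⇒ 0.36
√T = √1 = 1.0000
φ(d₁) = φ(0.36) = 0.3739
vega = S·φ(d₁)·√T = 478·0.3739·1.0000 = 178.7242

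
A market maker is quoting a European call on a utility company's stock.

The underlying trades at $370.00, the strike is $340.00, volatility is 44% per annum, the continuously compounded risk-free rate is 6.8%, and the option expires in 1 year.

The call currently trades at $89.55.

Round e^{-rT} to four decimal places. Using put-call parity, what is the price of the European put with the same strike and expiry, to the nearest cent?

exp(−rT) = exp(−0.068·1) = 0.9343
Put-call parity: C − P = S − K·e^(−rT) = 370 − 340·0.9343 = 370 − 317.6620 = 52.3380
P = C − (C − P) = 89.55 − (52.3380) = 37.2120

$37.21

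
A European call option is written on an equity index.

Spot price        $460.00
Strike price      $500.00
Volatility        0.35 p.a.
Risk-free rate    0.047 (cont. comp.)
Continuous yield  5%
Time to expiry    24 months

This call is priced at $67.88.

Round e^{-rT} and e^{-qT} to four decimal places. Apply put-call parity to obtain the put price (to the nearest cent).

$106.82

e^(−qT) = e^(−0.05·2) = 0.9048;  e^(−rT) = e^(−0.047·2) = 0.9103
Put-call parity: C − P = S·e^(−qT) − K·e^(−rT) = 460·0.9048 − 500·0.9103 = 416.2080 − 455.1500 = -38.9420
P = C − (C − P) = 67.88 − (-38.9420) = 106.8220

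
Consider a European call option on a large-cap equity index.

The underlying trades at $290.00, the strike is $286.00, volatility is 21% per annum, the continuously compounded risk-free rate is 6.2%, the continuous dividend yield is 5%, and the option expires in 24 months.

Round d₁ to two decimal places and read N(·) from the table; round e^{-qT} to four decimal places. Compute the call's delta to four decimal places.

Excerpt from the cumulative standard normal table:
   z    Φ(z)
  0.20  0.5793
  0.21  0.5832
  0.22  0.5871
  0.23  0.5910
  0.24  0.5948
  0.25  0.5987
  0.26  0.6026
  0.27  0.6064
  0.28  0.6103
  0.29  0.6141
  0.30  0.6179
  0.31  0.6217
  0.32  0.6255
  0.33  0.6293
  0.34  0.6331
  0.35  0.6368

T = 2;  σ√T = 0.2970
ln(S/K) + (r − q + σ²/2)T = ln(290/286) + (0.062 − 0.05 + 0.21²/2)·2 = 0.0139 + 0.0681 = 0.0820
d₁ = 0.0820 / 0.2970 = 0.2761 ⇒ 0.28
N(d₁) = N(0.28) = 0.6103
Δ_call = e^(−qT)·N(d₁) = 0.9048·0.6103 = 0.5522

0.5522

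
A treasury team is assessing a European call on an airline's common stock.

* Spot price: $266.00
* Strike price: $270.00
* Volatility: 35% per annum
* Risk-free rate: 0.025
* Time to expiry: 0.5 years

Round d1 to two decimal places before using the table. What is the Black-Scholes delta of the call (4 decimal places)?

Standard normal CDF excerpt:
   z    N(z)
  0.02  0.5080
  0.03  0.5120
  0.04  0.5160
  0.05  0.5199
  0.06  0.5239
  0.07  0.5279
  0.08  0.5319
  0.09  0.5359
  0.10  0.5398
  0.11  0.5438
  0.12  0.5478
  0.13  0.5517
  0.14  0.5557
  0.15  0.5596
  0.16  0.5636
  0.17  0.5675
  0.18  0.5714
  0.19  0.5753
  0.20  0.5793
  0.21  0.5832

0.5438

T = 0.5;  σ√T = 0.2475
d₁ = [ln(266/270) + (0.025 + ½·0.35²)·0.5] / (σ√T) = (-0.0149 + 0.0431) / 0.2475 = 0.1139 → 0.11
N(d₁) = N(0.11) = 0.5438
Δ_call = N(d₁) = 0.5438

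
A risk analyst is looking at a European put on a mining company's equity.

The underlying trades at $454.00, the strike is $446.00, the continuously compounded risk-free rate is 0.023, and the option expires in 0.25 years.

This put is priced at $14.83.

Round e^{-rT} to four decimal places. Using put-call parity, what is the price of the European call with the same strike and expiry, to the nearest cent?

e^(−rT) = e^(−0.023·0.25) = 0.9943
Put-call parity: C − P = S − K·e^(−rT) = 454 − 446·0.9943 = 454 − 443.4578 = 10.5422
C = P + (C − P) = 14.83 + (10.5422) = 25.3722

$25.37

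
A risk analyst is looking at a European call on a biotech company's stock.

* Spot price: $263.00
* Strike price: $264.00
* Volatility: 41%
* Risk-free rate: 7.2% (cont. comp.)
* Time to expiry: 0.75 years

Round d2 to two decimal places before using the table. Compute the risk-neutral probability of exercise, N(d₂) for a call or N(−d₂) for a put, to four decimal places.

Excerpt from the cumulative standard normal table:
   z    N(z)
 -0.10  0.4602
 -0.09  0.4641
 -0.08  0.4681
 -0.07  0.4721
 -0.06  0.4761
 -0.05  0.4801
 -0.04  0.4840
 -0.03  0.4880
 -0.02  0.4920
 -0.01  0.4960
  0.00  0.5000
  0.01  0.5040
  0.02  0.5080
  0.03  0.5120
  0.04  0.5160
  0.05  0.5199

σ√T = 0.41·√0.75 = 0.3551
ln(S/K) + (r + σ²/2)T = ln(263/264) + (0.072 + 0.41²/2)·0.75 = -0.0038 + 0.1170 = 0.1132
d₁ = 0.1132 / 0.3551 = 0.3189 ≈ 0.32
d₂ = d₁ − σ√T = 0.3189 − 0.3551 = -0.0361 ≈ -0.04
Pr(exercise) under Q = N(d₂) = 0.4840

0.4840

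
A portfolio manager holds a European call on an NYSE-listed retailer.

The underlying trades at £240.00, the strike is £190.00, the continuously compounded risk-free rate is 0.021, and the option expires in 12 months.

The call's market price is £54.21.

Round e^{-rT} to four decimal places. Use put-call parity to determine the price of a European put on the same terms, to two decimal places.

£0.26

exp(−rT) = exp(−0.021·1) = 0.9792
Put-call parity: C − P = S − K·e^(−rT) = 240 − 190·0.9792 = 240 − 186.0480 = 53.9520
P = C − (C − P) = 54.21 − (53.9520) = 0.2580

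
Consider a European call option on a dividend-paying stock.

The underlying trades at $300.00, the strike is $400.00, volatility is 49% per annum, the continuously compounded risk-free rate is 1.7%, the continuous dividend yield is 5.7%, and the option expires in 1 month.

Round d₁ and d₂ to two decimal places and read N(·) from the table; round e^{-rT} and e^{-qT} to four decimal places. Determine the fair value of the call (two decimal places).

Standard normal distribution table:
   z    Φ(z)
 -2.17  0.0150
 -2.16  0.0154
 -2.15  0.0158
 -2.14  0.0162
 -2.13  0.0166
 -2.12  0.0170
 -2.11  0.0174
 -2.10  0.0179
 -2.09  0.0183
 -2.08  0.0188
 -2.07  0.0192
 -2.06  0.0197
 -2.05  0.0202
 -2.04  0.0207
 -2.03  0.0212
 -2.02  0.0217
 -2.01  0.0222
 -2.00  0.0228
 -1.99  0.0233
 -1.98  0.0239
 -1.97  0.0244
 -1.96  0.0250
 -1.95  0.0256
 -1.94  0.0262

σ√T = 0.49 × 0.2887 = 0.1415
d₁ = [ln(300/400) + (0.017 − 0.057 + ½·0.49²)·0.08333] / (σ√T) = (-0.2877 + 0.0067) / 0.1415 = -1.9866 ≈ -1.99
d₂ = -1.9866 − 0.1415 = -2.1281 ≈ -2.13
exp(−qT) = exp(−0.057·0.08333) = 0.9953;  exp(−rT) = exp(−0.017·0.08333) = 0.9986
N(d₁) = N(-1.99) = 0.0233;  N(d₂) = N(-2.13) = 0.0166
C = 300·0.9953·0.0233 − 400·0.9986·0.0166 = 6.9571 − 6.6307 = 0.3264

$0.33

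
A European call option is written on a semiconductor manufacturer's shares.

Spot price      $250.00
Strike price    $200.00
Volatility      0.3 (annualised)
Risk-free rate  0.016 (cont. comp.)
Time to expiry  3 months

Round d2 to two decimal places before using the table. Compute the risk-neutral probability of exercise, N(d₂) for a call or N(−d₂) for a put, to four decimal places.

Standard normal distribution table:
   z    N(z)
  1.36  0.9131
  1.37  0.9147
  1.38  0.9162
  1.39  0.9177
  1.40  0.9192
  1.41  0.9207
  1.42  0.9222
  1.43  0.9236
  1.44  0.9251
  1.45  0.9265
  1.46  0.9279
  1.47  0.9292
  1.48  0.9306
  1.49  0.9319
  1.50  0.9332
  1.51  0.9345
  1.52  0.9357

σ√T = 0.3 × 0.5000 = 0.1500
ln(S/K) + (r + σ²/2)T = ln(250/200) + (0.016 + 0.3²/2)·0.25 = 0.2231 + 0.0152 = 0.2384
d₁ = 0.2384 / 0.1500 = 1.5893 ⇒ 1.59
d₂ = d₁ − σ√T = 1.5893 − 0.1500 = 1.4393 ⇒ 1.44
Risk-neutral Pr[S_T > K] = N(d₂) = N(1.44) = 0.9251

0.9251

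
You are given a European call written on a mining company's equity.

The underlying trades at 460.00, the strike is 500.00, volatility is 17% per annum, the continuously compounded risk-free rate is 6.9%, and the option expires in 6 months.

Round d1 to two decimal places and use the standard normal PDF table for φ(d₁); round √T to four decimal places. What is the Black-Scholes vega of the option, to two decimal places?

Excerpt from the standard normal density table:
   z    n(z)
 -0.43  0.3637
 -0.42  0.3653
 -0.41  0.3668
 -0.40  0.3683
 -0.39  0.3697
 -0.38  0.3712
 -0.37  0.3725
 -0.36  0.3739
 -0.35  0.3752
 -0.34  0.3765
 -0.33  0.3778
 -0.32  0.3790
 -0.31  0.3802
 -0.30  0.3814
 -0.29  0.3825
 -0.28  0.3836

σ√T = 0.17·√0.5 = 0.1202
d₁ = [ln(460/500) + (0.069 + 0.17²/2)·0.5] / 0.1202 = [-0.0834 + 0.0417] / 0.1202 = -0.3465 which rounds to -0.35
√T = √0.5 = 0.7071
φ(d₁) = φ(-0.35) = 0.3752
vega = S·φ(d₁)·√T = 460·0.3752·0.7071 = 122.0398
(Call and put vega coincide under Black-Scholes.)

122.04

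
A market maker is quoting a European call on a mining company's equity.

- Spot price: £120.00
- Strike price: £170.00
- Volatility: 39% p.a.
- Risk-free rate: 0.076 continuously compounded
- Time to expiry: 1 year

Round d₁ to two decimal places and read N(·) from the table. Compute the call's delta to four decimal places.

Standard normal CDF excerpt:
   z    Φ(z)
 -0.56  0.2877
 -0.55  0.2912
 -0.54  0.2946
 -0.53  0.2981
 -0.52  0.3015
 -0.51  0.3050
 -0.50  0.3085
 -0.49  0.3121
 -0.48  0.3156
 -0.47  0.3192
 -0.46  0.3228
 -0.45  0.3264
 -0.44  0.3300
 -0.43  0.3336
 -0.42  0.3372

σ√T = 0.39·√1 = 0.3900
d₁ = [ln(120/170) + (0.076 + ½·0.39²)·1] / (σ√T) = (-0.3483 + 0.1521) / 0.3900 = -0.5032 → -0.50
N(d₁) = N(-0.50) = 0.3085
Δ_call = N(d₁) = 0.3085

0.3085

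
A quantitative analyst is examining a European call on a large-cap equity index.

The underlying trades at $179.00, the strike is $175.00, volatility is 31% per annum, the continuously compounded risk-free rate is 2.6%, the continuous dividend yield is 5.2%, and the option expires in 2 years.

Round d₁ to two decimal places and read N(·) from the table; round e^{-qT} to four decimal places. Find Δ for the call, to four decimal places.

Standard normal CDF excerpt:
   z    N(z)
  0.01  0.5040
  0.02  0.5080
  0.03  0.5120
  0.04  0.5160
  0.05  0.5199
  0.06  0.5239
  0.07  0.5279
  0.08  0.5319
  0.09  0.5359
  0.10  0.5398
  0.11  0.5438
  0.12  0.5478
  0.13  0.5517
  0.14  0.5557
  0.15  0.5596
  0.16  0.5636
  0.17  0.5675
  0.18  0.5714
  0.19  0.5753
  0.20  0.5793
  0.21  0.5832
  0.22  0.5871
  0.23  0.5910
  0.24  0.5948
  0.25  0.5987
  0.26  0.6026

0.5043

σ√T = 0.31·√2 = 0.4384
d₁ = [ln(179/175) + (0.026 − 0.052 + ½·0.31²)·2] / (σ√T) = (0.0226 + 0.0441) / 0.4384 = 0.1521 → 0.15
N(d₁) = N(0.15) = 0.5596
Δ_call = exp(−qT)·N(d₁) = 0.9012·0.5596 = 0.5043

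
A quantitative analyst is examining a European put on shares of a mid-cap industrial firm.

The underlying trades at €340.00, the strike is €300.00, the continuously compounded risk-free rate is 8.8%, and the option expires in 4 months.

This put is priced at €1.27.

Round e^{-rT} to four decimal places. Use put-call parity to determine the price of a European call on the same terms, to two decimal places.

€49.94

e^(−rT) = e^(−0.088·0.3333) = 0.9711
Put-call parity: C − P = S − K·e^(−rT) = 340 − 300·0.9711 = 340 − 291.3300 = 48.6700
C = P + (C − P) = 1.27 + (48.6700) = 49.9400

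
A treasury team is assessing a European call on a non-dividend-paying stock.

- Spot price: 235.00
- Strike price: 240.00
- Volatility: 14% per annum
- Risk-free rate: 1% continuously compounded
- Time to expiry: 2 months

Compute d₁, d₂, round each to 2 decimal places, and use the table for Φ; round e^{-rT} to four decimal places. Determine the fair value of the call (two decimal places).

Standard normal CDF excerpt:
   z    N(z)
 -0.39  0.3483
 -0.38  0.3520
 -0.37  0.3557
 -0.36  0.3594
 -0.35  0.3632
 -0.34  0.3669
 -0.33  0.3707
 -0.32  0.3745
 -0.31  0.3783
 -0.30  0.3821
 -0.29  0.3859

3.68

σ√T = 0.14·√0.1667 = 0.0572
d₁ = [ln(235/240) + (0.01 + 0.14²/2)·0.1667] / 0.0572 = [-0.0211 + 0.0033] / 0.0572 = -0.3106 which rounds to -0.31
d₂ = d₁ − σ√T = -0.3106 − 0.0572 = -0.3678 which rounds to -0.37
exp(−rT) = exp(−0.01·0.1667) = 0.9983
N(d₁) = N(-0.31) = 0.3783;  N(d₂) = N(-0.37) = 0.3557
C = 235·0.3783 − 240·0.9983·0.3557 = 88.9005 − 85.2229 = 3.6776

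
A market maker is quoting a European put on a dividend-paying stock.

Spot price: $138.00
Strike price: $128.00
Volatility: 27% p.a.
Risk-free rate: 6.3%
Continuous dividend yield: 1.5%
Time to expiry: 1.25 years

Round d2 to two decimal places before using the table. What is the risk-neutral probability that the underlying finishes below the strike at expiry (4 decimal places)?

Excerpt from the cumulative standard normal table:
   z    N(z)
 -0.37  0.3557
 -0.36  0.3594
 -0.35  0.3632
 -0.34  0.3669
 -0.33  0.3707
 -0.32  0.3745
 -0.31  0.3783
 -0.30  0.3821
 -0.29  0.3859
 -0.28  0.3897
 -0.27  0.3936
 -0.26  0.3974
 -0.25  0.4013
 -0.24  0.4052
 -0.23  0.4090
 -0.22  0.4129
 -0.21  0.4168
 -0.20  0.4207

0.3821

T = 1.25;  σ√T = 0.3019
ln(S/K) + (r − q + σ²/2)T = ln(138/128) + (0.063 − 0.015 + 0.27²/2)·1.25 = 0.0752 + 0.1056 = 0.1808
d₁ = 0.1808 / 0.3019 = 0.5989 ≈ 0.60
d₂ = d₁ − σ√T = 0.5989 − 0.3019 = 0.2970 ≈ 0.30
Pr(exercise) under Q = N(−d₂) = N(-0.30) = 0.3821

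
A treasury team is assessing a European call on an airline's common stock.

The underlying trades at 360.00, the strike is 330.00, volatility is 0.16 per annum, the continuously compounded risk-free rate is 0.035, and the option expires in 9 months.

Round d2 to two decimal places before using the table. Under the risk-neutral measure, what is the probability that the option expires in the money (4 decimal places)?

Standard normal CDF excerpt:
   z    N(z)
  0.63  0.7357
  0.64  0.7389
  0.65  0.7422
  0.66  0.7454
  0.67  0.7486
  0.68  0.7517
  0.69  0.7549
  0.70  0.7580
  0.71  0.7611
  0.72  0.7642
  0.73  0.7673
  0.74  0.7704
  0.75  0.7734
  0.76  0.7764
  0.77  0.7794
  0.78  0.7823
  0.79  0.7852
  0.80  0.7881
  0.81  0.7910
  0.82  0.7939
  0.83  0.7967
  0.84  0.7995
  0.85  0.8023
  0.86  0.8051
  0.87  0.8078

0.7734

σ√T = 0.16 × 0.8660 = 0.1386
ln(S/K) + (r + σ²/2)T = ln(360/330) + (0.035 + 0.16²/2)·0.75 = 0.0870 + 0.0358 = 0.1229
d₁ = 0.1229 / 0.1386 = 0.8867 ⇒ 0.89
d₂ = d₁ − σ√T = 0.8867 − 0.1386 = 0.7481 ⇒ 0.75
Pr(exercise) under Q = N(d₂) = 0.7734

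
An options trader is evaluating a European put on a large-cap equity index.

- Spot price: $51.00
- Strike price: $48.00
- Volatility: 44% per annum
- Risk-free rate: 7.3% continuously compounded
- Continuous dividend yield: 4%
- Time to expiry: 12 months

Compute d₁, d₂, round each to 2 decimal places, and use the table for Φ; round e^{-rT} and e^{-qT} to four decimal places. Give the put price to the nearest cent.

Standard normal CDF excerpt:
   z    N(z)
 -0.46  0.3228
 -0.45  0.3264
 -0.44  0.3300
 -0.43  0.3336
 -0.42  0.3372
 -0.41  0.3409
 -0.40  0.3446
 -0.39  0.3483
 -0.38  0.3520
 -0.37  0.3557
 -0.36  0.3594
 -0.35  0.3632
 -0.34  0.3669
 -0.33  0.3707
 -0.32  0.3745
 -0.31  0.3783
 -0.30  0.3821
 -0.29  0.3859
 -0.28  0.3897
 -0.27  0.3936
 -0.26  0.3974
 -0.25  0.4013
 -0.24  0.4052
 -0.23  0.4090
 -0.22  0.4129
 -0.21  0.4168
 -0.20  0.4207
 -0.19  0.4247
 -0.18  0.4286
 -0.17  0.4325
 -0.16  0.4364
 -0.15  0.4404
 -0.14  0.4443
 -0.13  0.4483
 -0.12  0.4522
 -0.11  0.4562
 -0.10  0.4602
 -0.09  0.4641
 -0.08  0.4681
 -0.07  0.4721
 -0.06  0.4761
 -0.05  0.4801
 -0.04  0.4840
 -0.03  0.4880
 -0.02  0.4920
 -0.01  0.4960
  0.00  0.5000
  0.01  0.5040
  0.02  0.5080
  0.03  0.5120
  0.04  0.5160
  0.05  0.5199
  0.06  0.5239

$6.14

σ√T = 0.44 × 1.0000 = 0.4400
d₁ = [ln(51/48) + (0.073 − 0.04 + 0.44²/2)·1] / 0.4400 = [0.0606 + 0.1298] / 0.4400 = 0.4328 ≈ 0.43
d₂ = d₁ − σ√T = 0.4328 − 0.4400 = -0.0072 ≈ -0.01
e^(−qT) = e^(−0.04·1) = 0.9608;  e^(−rT) = e^(−0.073·1) = 0.9296
P = 48·0.9296·N(0.01) − 51·0.9608·N(-0.43) = 48·0.9296·0.5040 − 51·0.9608·0.3336 = 22.4889 − 16.3467 = 6.1422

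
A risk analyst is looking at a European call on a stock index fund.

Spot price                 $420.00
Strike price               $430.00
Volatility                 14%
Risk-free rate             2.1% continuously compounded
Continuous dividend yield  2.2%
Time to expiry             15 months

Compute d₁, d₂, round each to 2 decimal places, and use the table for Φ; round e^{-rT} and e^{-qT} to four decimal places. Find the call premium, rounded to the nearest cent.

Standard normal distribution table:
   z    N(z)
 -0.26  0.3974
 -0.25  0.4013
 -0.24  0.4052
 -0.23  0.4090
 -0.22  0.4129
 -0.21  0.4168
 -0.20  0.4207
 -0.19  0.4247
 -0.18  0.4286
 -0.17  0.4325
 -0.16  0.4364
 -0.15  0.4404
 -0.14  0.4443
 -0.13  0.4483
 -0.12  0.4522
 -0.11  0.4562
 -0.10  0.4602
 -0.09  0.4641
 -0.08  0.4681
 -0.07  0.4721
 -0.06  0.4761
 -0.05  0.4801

$21.55

T = 1.25;  σ√T = 0.1565
d₁ = [ln(420/430) + (0.021 − 0.022 + 0.14²/2)·1.25] / 0.1565 = [-0.0235 + 0.0110] / 0.1565 = -0.0801 which rounds to -0.08
d₂ = d₁ − σ√T = -0.0801 − 0.1565 = -0.2366 which rounds to -0.24
e^(−qT) = e^(−0.022·1.25) = 0.9729;  e^(−rT) = e^(−0.021·1.25) = 0.9741
N(d₁) = N(-0.08) = 0.4681;  N(d₂) = N(-0.24) = 0.4052
C = 420·0.9729·0.4681 − 430·0.9741·0.4052 = 191.2741 − 169.7233 = 21.5508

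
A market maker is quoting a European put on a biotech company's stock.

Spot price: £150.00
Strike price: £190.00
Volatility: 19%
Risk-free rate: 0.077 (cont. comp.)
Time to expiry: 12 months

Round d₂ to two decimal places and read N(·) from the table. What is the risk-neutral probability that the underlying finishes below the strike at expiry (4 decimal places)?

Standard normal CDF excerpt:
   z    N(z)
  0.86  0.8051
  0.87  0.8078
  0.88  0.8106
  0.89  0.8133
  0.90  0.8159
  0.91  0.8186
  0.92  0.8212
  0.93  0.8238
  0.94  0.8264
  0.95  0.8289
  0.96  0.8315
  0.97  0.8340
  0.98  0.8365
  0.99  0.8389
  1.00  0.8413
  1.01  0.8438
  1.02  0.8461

0.8238

σ√T = 0.19 × 1.0000 = 0.1900
d₁ = [ln(150/190) + (0.077 + 0.19²/2)·1] / 0.1900 = [-0.2364 + 0.0950] / 0.1900 = -0.7439 ≈ -0.74
d₂ = d₁ − σ√T = -0.7439 − 0.1900 = -0.9339 ≈ -0.93
Risk-neutral Pr[S_T < K] = N(−d₂) = N(0.93) = 0.8238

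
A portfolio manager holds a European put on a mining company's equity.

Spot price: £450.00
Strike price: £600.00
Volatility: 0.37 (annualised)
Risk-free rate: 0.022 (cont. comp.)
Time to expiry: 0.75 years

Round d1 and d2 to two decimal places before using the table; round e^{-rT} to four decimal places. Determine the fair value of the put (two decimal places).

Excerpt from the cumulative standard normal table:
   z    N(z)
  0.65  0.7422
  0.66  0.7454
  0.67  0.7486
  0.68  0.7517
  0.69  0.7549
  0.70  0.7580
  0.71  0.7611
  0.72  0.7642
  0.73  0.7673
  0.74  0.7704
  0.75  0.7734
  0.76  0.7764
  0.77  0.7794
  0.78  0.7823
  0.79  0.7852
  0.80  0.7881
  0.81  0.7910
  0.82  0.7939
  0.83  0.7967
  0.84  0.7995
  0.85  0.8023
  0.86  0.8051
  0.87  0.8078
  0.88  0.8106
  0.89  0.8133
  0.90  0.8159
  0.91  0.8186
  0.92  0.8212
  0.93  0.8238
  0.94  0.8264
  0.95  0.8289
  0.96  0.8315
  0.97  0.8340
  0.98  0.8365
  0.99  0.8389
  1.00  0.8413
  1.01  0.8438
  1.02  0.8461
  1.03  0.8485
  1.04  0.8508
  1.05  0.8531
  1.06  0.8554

T = 0.75;  σ√T = 0.3204
ln(S/K) + (r + σ²/2)T = ln(450/600) + (0.022 + 0.37²/2)·0.75 = -0.2877 + 0.0678 = -0.2198
d₁ = -0.2198 / 0.3204 = -0.6861 ≈ -0.69
d₂ = d₁ − σ√T = -0.6861 − 0.3204 = -1.0065 ≈ -1.01
e^(−rT) = e^(−0.022·0.75) = 0.9836
N(−d₂) = N(1.01) = 0.8438;  N(−d₁) = N(0.69) = 0.7549
P = 600·0.9836·0.8438 − 450·0.7549 = 497.9770 − 339.7050 = 158.2720

£158.27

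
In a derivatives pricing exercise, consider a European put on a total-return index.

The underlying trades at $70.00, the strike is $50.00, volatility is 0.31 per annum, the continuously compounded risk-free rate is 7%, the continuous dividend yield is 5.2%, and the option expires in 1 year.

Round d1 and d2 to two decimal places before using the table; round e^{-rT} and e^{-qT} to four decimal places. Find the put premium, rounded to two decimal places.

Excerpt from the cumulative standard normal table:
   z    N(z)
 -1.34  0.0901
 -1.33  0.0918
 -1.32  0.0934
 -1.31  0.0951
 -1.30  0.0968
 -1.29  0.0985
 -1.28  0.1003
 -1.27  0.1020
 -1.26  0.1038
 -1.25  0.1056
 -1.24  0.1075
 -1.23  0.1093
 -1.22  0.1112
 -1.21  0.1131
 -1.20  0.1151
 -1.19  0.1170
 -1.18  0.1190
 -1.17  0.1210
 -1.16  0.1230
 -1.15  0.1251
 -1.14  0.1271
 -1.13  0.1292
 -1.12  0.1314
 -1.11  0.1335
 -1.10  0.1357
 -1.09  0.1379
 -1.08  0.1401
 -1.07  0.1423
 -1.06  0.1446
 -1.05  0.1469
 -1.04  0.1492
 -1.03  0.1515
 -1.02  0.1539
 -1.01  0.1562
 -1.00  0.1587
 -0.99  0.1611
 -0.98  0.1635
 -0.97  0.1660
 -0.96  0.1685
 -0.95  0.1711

σ√T = 0.31 × 1.0000 = 0.3100
d₁ = [ln(70/50) + (0.07 − 0.052 + 0.31²/2)·1] / 0.3100 = [0.3365 + 0.0661] / 0.3100 = 1.2985 which rounds to 1.30
d₂ = d₁ − σ√T = 1.2985 − 0.3100 = 0.9885 which rounds to 0.99
e^(−qT) = e^(−0.052·1) = 0.9493;  e^(−rT) = e^(−0.07·1) = 0.9324
N(−d₂) = N(-0.99) = 0.1611;  N(−d₁) = N(-1.30) = 0.0968
P = 50·0.9324·0.1611 − 70·0.9493·0.0968 = 7.5105 − 6.4325 = 1.0780

$1.08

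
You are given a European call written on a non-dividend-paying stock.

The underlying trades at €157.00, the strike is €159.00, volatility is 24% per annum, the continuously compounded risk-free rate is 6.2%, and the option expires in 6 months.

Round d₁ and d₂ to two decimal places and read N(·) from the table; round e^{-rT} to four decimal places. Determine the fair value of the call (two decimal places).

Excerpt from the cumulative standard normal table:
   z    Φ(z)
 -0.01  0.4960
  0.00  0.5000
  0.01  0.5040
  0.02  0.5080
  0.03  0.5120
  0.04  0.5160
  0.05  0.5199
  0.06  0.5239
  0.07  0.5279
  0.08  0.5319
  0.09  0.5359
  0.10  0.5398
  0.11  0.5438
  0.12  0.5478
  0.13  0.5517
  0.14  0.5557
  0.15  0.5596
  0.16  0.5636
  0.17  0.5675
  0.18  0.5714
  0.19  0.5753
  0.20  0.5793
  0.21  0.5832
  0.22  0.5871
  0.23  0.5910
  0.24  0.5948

σ√T = 0.24 × 0.7071 = 0.1697
d₁ = [ln(157/159) + (0.062 + 0.24²/2)·0.5] / 0.1697 = [-0.0127 + 0.0454] / 0.1697 = 0.1929 ⇒ 0.19
d₂ = d₁ − σ√T = 0.1929 − 0.1697 = 0.0232 ⇒ 0.02
exp(−rT) = exp(−0.062·0.5) = 0.9695
C = 157·N(0.19) − 159·0.9695·N(0.02) = 157·0.5753 − 159·0.9695·0.5080 = 90.3221 − 78.3085 = 12.0136

€12.01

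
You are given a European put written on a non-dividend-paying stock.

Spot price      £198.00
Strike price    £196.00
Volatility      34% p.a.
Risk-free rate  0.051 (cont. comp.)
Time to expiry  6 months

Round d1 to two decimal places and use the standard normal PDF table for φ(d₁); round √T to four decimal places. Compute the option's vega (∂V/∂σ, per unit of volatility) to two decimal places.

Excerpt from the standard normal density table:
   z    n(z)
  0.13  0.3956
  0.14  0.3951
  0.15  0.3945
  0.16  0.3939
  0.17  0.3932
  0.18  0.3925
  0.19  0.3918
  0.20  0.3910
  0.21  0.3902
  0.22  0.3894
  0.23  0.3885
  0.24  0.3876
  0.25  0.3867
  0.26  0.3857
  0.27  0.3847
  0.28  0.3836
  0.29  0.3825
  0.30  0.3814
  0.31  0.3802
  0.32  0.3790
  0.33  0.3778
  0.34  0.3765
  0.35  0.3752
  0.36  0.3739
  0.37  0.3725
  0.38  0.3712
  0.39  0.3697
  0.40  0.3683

T = 0.5;  σ√T = 0.2404
d₁ = [ln(198/196) + (0.051 + 0.34²/2)·0.5] / 0.2404 = [0.0102 + 0.0544] / 0.2404 = 0.2685 ≈ 0.27
√T = √0.5 = 0.7071
φ(d₁) = φ(0.27) = 0.3847
vega = S·φ(d₁)·√T = 198·0.3847·0.7071 = 53.8602
(The call has the same vega.)

53.86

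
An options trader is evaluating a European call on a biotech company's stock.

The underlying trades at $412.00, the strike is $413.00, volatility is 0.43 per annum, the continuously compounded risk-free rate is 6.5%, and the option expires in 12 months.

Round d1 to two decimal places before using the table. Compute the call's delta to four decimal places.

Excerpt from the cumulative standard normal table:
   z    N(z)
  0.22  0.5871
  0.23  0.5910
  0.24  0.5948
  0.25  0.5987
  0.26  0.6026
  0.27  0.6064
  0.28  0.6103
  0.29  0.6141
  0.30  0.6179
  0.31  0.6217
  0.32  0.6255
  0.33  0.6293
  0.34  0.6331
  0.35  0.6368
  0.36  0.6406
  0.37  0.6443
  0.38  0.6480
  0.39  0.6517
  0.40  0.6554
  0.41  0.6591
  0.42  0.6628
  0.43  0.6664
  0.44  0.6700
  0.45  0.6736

0.6406

σ√T = 0.43·√1 = 0.4300
d₁ = [ln(412/413) + (0.065 + ½·0.43²)·1] / (σ√T) = (-0.0024 + 0.1574) / 0.4300 = 0.3605 → 0.36
N(d₁) = N(0.36) = 0.6406
Δ_call = N(d₁) = 0.6406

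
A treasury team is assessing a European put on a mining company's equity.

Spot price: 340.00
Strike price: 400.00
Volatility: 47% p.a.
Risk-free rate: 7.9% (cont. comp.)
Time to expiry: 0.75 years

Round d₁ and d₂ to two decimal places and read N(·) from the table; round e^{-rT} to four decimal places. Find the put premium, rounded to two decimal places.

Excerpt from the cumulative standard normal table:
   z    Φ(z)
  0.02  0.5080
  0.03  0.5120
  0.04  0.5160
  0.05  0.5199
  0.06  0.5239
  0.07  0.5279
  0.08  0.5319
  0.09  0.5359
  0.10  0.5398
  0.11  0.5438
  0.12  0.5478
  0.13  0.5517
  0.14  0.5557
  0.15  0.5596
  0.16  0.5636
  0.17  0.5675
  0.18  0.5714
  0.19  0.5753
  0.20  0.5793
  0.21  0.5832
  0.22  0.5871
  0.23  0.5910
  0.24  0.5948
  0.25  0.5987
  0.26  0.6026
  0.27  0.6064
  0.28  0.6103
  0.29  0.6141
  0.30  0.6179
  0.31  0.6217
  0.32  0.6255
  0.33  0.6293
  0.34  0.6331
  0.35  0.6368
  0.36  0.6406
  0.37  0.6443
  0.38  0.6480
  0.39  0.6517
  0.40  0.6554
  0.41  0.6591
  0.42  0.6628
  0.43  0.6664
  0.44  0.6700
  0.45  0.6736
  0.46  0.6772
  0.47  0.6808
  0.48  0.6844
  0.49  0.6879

78.54

σ√T = 0.47·√0.75 = 0.4070
ln(S/K) + (r + σ²/2)T = ln(340/400) + (0.079 + 0.47²/2)·0.75 = -0.1625 + 0.1421 = -0.0204
d₁ = -0.0204 / 0.4070 = -0.0502 which rounds to -0.05
d₂ = d₁ − σ√T = -0.0502 − 0.4070 = -0.4572 which rounds to -0.46
exp(−rT) = exp(−0.079·0.75) = 0.9425
N(−d₂) = N(0.46) = 0.6772;  N(−d₁) = N(0.05) = 0.5199
P = 400·0.9425·0.6772 − 340·0.5199 = 255.3044 − 176.7660 = 78.5384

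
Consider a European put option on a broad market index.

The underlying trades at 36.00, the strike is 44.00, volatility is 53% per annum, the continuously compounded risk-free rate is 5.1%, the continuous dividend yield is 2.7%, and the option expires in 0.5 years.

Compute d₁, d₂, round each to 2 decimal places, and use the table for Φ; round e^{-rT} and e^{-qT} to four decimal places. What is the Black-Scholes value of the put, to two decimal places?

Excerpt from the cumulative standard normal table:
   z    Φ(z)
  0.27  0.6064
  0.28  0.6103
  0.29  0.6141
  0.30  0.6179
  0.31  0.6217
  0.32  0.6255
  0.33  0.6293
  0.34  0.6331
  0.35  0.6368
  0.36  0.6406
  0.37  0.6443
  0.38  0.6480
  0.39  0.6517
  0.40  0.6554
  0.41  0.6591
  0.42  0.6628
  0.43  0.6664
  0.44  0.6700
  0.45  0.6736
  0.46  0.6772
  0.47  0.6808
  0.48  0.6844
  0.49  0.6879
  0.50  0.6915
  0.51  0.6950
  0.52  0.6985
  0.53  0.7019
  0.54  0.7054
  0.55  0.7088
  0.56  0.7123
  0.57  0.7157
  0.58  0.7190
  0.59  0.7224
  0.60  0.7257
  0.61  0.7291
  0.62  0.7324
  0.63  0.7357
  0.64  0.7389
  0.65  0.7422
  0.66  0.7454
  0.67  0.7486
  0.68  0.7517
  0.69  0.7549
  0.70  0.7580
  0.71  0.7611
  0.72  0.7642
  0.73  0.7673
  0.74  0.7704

10.16

σ√T = 0.53 × 0.7071 = 0.3748
d₁ = [ln(36/44) + (0.051 − 0.027 + ½·0.53²)·0.5] / (σ√T) = (-0.2007 + 0.0822) / 0.3748 = -0.3161 ⇒ -0.32
d₂ = -0.3161 − 0.3748 = -0.6908 ⇒ -0.69
exp(−qT) = exp(−0.027·0.5) = 0.9866;  exp(−rT) = exp(−0.051·0.5) = 0.9748
P = 44·0.9748·N(0.69) − 36·0.9866·N(0.32) = 44·0.9748·0.7549 − 36·0.9866·0.6255 = 32.3786 − 22.2163 = 10.1623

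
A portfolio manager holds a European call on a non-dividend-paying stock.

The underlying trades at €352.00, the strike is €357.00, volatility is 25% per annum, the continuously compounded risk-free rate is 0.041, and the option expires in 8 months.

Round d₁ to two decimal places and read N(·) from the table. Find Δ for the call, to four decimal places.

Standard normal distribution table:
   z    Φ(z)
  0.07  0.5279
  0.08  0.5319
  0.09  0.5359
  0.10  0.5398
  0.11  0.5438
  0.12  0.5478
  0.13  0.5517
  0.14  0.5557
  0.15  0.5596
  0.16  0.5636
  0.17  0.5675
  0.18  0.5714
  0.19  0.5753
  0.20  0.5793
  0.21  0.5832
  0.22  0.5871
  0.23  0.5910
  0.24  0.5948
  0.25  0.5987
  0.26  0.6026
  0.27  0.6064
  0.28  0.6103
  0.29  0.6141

σ√T = 0.25 × 0.8165 = 0.2041
d₁ = [ln(352/357) + (0.041 + 0.25²/2)·0.6667] / 0.2041 = [-0.0141 + 0.0482] / 0.2041 = 0.1669 → 0.17
N(d₁) = N(0.17) = 0.5675
Δ_call = N(d₁) = 0.5675

0.5675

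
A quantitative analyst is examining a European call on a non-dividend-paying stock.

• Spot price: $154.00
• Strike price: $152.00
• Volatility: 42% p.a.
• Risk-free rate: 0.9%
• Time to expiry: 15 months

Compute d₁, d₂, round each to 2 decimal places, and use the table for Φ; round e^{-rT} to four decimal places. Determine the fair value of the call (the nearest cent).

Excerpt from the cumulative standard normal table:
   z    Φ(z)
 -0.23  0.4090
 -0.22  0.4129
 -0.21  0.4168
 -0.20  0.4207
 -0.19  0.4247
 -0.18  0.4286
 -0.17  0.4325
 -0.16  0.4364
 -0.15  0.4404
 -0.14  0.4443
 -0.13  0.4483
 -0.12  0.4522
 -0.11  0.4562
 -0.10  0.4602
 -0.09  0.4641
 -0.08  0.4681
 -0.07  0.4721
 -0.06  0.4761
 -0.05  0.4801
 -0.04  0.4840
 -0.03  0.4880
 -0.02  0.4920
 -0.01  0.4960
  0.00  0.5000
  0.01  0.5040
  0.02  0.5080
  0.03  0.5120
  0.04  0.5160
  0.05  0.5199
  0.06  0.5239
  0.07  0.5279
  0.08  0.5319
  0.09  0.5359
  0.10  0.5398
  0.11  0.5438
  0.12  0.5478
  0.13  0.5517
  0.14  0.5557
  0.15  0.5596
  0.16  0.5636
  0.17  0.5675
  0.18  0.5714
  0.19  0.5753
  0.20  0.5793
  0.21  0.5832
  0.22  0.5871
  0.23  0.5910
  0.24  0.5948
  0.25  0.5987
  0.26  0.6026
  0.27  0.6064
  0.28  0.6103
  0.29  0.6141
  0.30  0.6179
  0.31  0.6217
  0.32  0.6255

$30.15

σ√T = 0.42 × 1.1180 = 0.4696
d₁ = [ln(154/152) + (0.009 + 0.42²/2)·1.25] / 0.4696 = [0.0131 + 0.1215] / 0.4696 = 0.2866 ≈ 0.29
d₂ = d₁ − σ√T = 0.2866 − 0.4696 = -0.1830 ≈ -0.18
e^(−rT) = e^(−0.009·1.25) = 0.9888
N(d₁) = N(0.29) = 0.6141;  N(d₂) = N(-0.18) = 0.4286
C = 154·0.6141 − 152·0.9888·0.4286 = 94.5714 − 64.4176 = 30.1538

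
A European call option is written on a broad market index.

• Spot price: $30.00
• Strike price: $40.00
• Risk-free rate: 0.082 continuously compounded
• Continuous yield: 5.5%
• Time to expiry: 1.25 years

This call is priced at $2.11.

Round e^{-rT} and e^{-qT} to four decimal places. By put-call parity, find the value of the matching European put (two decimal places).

$10.21

exp(−qT) = exp(−0.055·1.25) = 0.9336;  exp(−rT) = exp(−0.082·1.25) = 0.9026
Put-call parity: C − P = S·e^(−qT) − K·e^(−rT) = 30·0.9336 − 40·0.9026 = 28.0080 − 36.1040 = -8.0960
P = C − (C − P) = 2.11 − (-8.0960) = 10.2060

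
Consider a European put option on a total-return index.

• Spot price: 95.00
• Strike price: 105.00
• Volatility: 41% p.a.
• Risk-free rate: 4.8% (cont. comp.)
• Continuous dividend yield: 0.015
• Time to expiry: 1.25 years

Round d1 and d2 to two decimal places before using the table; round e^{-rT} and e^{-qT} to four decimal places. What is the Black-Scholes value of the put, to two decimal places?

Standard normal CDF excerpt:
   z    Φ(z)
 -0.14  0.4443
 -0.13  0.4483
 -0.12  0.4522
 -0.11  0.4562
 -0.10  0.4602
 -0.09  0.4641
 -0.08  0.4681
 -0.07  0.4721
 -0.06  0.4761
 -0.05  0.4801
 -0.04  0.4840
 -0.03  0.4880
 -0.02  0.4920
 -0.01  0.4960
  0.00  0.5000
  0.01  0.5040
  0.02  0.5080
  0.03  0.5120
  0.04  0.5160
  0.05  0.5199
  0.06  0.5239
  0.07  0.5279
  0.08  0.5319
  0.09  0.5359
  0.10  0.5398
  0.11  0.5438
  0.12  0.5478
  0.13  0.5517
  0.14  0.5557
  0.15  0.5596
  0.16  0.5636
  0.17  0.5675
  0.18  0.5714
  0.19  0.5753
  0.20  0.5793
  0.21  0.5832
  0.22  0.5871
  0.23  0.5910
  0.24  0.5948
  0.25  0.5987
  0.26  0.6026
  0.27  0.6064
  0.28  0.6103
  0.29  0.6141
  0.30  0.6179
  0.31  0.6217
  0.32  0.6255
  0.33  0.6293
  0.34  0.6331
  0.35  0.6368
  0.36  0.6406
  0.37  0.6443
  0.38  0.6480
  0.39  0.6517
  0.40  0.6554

σ√T = 0.41·√1.25 = 0.4584
ln(S/K) + (r − q + σ²/2)T = ln(95/105) + (0.048 − 0.015 + 0.41²/2)·1.25 = -0.1001 + 0.1463 = 0.0462
d₁ = 0.0462 / 0.4584 = 0.1009 which rounds to 0.10
d₂ = d₁ − σ√T = 0.1009 − 0.4584 = -0.3575 which rounds to -0.36
exp(−qT) = exp(−0.015·1.25) = 0.9814;  exp(−rT) = exp(−0.048·1.25) = 0.9418
N(−d₂) = N(0.36) = 0.6406;  N(−d₁) = N(-0.10) = 0.4602
P = 105·0.9418·0.6406 − 95·0.9814·0.4602 = 63.3483 − 42.9058 = 20.4425

20.44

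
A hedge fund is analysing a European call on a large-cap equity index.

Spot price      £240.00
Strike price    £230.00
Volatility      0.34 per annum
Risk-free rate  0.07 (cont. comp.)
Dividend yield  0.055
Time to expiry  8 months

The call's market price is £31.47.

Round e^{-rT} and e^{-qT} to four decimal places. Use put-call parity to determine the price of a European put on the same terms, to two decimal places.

exp(−qT) = exp(−0.055·0.6667) = 0.9640;  exp(−rT) = exp(−0.07·0.6667) = 0.9544
Put-call parity: C − P = S·e^(−qT) − K·e^(−rT) = 240·0.9640 − 230·0.9544 = 231.3600 − 219.5120 = 11.8480
P = C − (C − P) = 31.47 − (11.8480) = 19.6220

£19.62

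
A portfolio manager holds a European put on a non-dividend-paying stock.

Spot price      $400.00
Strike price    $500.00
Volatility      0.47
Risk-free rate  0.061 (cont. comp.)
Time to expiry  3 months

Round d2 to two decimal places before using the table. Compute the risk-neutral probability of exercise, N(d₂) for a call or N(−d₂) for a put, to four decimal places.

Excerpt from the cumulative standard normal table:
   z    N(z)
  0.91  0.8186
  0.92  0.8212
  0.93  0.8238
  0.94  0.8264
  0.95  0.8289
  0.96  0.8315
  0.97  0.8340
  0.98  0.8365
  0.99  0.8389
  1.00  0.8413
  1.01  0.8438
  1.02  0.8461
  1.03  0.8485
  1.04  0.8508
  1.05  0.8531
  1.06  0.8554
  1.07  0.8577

0.8413

σ√T = 0.47 × 0.5000 = 0.2350
d₁ = [ln(400/500) + (0.061 + ½·0.47²)·0.25] / (σ√T) = (-0.2231 + 0.0429) / 0.2350 = -0.7672 ≈ -0.77
d₂ = -0.7672 − 0.2350 = -1.0022 ≈ -1.00
Pr(exercise) under Q = N(−d₂) = N(1.00) = 0.8413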